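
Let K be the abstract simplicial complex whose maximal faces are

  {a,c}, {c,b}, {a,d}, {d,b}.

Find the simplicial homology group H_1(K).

H_1 ≅ Z.

We work with the vertex ordering a < b < c < d. The simplices of K, each written with vertices in increasing order, are:

  0-simplices (4): a, b, c, d
  1-simplices (4): ac, ad, bc, bd

so the chain groups are C_0 ≅ Z^4, C_1 ≅ Z^4.

∂_1: C_1 → C_0 sends each edge [p,q] (with p < q) to q − p. For instance
  ∂bc = c − b.
As a 4×4 matrix over Z this has rank 3, with invariant factors (1,1,1).

From H_k ≅ ker(∂_k) / im(∂_{k+1}) we obtain:

  H_1: rank ker ∂_1 − rank ∂_2 = (4 − 3) − 0 = 1, and there is no ∂_2, so H_1 ≅ Z.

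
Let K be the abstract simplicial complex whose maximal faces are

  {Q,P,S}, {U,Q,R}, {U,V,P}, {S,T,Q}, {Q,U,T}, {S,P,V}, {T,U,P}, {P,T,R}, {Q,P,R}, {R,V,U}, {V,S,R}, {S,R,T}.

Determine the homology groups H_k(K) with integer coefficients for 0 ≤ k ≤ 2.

Take the total order P < Q < R < S < T < U < V on the vertex set. Then K (dimension 2) consists of the simplices:

  0-simplices (7): P, Q, R, S, T, U, V
  1-simplices (18): PQ, PR, PS, PT, PU, PV, QR, QS, QT, QU, RS, RT, RU, RV, ST, SV, TU, UV
  2-simplices (12): PQR, PQS, PRT, PSV, PTU, PUV, QRU, QST, QTU, RST, RSV, RUV

giving chain groups C_0 ≅ Z^7, C_1 ≅ Z^18, C_2 ≅ Z^12.

The boundary map ∂_1: C_1 → C_0 sends each edge [p,q] (with p < q) to q − p.
As a 7×18 matrix over Z this has rank 6, with invariant factors (1,1,1,1,1,1).

Boundary ∂_2: C_2 → C_1 acts by ∂[p,q,r] = [q,r] − [p,r] + [p,q]. For instance
  ∂RSV = SV − RV + RS,
  ∂QST = ST − QT + QS.
As a 18×12 matrix over Z this has rank 12, with invariant factors (1,1,1,1,1,1,1,1,1,1,1,2).

From H_k ≅ ker(∂_k) / im(∂_{k+1}) we obtain:

  H_0: rank C_0 − rank ∂_1 = 7 − 6 = 1, and the invariant factors of ∂_1 are all 1, so H_0 ≅ Z.
  H_1: rank ker ∂_1 − rank ∂_2 = (18 − 6) − 12 = 0, and ∂_2 has invariant factor 2 > 1, so H_1 ≅ Z/2.
  H_2: rank ker ∂_2 − rank ∂_3 = (12 − 12) − 0 = 0, and there is no ∂_3, so H_2 ≅ 0.

As a check, the Euler characteristic is 7 − 18 + 12 = 1, which agrees with 1 − 0 + 0 = 1.
(K is a triangulation of the real projective plane RP^2.)

H_0 ≅ Z,  H_1 ≅ Z/2,  H_2 = 0.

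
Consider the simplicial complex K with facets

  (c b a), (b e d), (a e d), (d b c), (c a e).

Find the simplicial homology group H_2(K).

H_2 ≅ 0.

Take the total order a < b < c < d < e on the vertex set. Then K (dimension 2) consists of the simplices:

  0-simplices (5): a, b, c, d, e
  1-simplices (10): ab, ac, ad, ae, bc, bd, be, cd, ce, de
  2-simplices (5): abc, ace, ade, bcd, bde

so the chain groups are C_0 ≅ Z^5, C_1 ≅ Z^10, C_2 ≅ Z^5.

∂_1: C_1 → C_0 maps an edge to its endpoints' difference, ∂[p,q] = q − p. For instance
  ∂ce = e − c.
This gives a 5×10 integer matrix of rank 4; reducing to Smith normal form yields diagonal entries (1,1,1,1).

∂_2: C_2 → C_1 sends each 2-simplex [p,q,r] to [q,r] − [p,r] + [p,q]. For instance
  ∂bcd = cd − bd + bc,
  ∂ace = ce − ae + ac.
The resulting 10×5 matrix has rank 5, and its Smith normal form has invariant factors (1,1,1,1,1).

From H_k ≅ ker(∂_k) / im(∂_{k+1}) we obtain:

  H_2: rank ker ∂_2 − rank ∂_3 = (5 − 5) − 0 = 0, and there is no ∂_3, so H_2 ≅ 0.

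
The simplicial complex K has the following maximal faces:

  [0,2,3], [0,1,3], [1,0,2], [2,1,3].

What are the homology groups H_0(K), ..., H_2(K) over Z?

We work with the vertex ordering 0 < 1 < 2 < 3. The simplices of K, each written with vertices in increasing order, are:

  0-simplices (4): [0], [1], [2], [3]
  1-simplices (6): [0,1], [0,2], [0,3], [1,2], [1,3], [2,3]
  2-simplices (4): [0,1,2], [0,1,3], [0,2,3], [1,2,3]

Hence C_0 ≅ Z^4, C_1 ≅ Z^6, C_2 ≅ Z^4.

The boundary map ∂_1: C_1 → C_0 sends each edge [p,q] (with p < q) to q − p. For instance
  ∂[0,1] = [1] − [0].
This gives a 4×6 integer matrix of rank 3; reducing to Smith normal form yields diagonal entries (1,1,1).

The boundary map ∂_2: C_2 → C_1 maps a triangle to the signed sum of its edges. For instance
  ∂[1,2,3] = [2,3] − [1,3] + [1,2],
  ∂[0,1,2] = [1,2] − [0,2] + [0,1].
This gives a 6×4 integer matrix of rank 3; reducing to Smith normal form yields diagonal entries (1,1,1).

Reading off H_k = ker ∂_k / im ∂_{k+1}:

  H_0: rank C_0 − rank ∂_1 = 4 − 3 = 1, and the invariant factors of ∂_1 are all 1, so H_0 ≅ Z.
  H_1: rank ker ∂_1 − rank ∂_2 = (6 − 3) − 3 = 0, and the invariant factors of ∂_2 are all 1, so H_1 ≅ 0.
  H_2: rank ker ∂_2 − rank ∂_3 = (4 − 3) − 0 = 1, and there is no ∂_3, so H_2 ≅ Z.

H_0 ≅ Z,  H_1 = 0,  H_2 ≅ Z.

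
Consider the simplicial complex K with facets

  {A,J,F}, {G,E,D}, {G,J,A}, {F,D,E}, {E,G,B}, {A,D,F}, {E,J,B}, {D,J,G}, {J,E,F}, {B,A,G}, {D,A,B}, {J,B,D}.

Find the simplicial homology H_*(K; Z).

H_0 = Z,  H_1 = Z_2,  H_2 = 0.

We work with the vertex ordering A < B < D < E < F < G < J. The simplices of K, each written with vertices in increasing order, are:

  0-simplices (7): A, B, D, E, F, G, J
  1-simplices (18): AB, AD, AF, AG, AJ, BD, BE, BG, BJ, DE, DF, DG, DJ, EF, EG, EJ, FJ, GJ
  2-simplices (12): ABD, ABG, ADF, AFJ, AGJ, BDJ, BEG, BEJ, DEF, DEG, DGJ, EFJ

Hence C_0 ≅ Z^7, C_1 ≅ Z^18, C_2 ≅ Z^12.

Boundary ∂_1: C_1 → C_0 is given by ∂[p,q] = [q] − [p]. For instance
  ∂EJ = J − E.
As a 7×18 matrix over Z this has rank 6, with invariant factors (1,1,1,1,1,1).

The boundary map ∂_2: C_2 → C_1 acts by ∂[p,q,r] = [q,r] − [p,r] + [p,q]. For instance
  ∂DEG = EG − DG + DE,
  ∂ABG = BG − AG + AB.
As a 18×12 matrix over Z this has rank 12, with invariant factors (1,1,1,1,1,1,1,1,1,1,1,2).

Computing H_k = (kernel of ∂_k) / (image of ∂_{k+1}):

  H_0: rank C_0 − rank ∂_1 = 7 − 6 = 1, and the invariant factors of ∂_1 are all 1, so H_0 = Z.
  H_1: rank ker ∂_1 − rank ∂_2 = (18 − 6) − 12 = 0, and ∂_2 has invariant factor 2 > 1, so H_1 = Z_2.
  H_2: rank ker ∂_2 − rank ∂_3 = (12 − 12) − 0 = 0, and there is no ∂_3, so H_2 = 0.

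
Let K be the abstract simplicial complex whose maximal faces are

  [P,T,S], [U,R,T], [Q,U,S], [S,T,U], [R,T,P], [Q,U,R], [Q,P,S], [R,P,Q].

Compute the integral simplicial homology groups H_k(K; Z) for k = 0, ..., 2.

K has 6 vertices, 12 edges, 8 triangles.
rank ∂_0 = 0, rank ∂_1 = 5 ⇒ b_0 = 6 − 0 − 5 = 1; all invariant factors of ∂_1 are 1 so no torsion. So H_0 = Z.
rank ∂_1 = 5, rank ∂_2 = 7 ⇒ b_1 = 12 − 5 − 7 = 0; all invariant factors of ∂_2 are 1 so no torsion. So H_1 = 0.
rank ∂_2 = 7, rank ∂_3 = 0 ⇒ b_2 = 8 − 7 − 0 = 1. So H_2 = Z.

H_0 ≅ Z,  H_1 = 0,  H_2 ≅ Z.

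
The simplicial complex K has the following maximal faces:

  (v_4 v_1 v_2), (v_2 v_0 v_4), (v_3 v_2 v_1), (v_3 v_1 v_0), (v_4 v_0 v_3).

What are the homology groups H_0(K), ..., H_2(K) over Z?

H_0 = Z,  H_1 = Z,  H_2 = 0.

Take the total order v_0 < v_1 < v_2 < v_3 < v_4 on the vertex set. Then K (dimension 2) consists of the simplices:

  0-simplices (5): [v_0], [v_1], [v_2], [v_3], [v_4]
  1-simplices (10): [v_0,v_1], [v_0,v_2], [v_0,v_3], [v_0,v_4], [v_1,v_2], [v_1,v_3], [v_1,v_4], [v_2,v_3], [v_2,v_4], [v_3,v_4]
  2-simplices (5): [v_0,v_1,v_3], [v_0,v_2,v_4], [v_0,v_3,v_4], [v_1,v_2,v_3], [v_1,v_2,v_4]

Hence C_0 ≅ Z^5, C_1 ≅ Z^10, C_2 ≅ Z^5.

Boundary ∂_1: C_1 → C_0 sends each edge [p,q] (with p < q) to q − p. For instance
  ∂[v_0,v_1] = [v_1] − [v_0].
As a 5×10 matrix over Z this has rank 4, with invariant factors (1,1,1,1).

∂_2: C_2 → C_1 maps a triangle to the signed sum of its edges. For instance
  ∂[v_0,v_3,v_4] = [v_3,v_4] − [v_0,v_4] + [v_0,v_3],
  ∂[v_0,v_2,v_4] = [v_2,v_4] − [v_0,v_4] + [v_0,v_2].
This gives a 10×5 integer matrix of rank 5; reducing to Smith normal form yields diagonal entries (1,1,1,1,1).

Reading off H_k = ker ∂_k / im ∂_{k+1}:

  H_0: rank C_0 − rank ∂_1 = 5 − 4 = 1, and the invariant factors of ∂_1 are all 1, so H_0 ≅ Z.
  H_1: rank ker ∂_1 − rank ∂_2 = (10 − 4) − 5 = 1, and the invariant factors of ∂_2 are all 1, so H_1 ≅ Z.
  H_2: rank ker ∂_2 − rank ∂_3 = (5 − 5) − 0 = 0, and there is no ∂_3, so H_2 ≅ 0.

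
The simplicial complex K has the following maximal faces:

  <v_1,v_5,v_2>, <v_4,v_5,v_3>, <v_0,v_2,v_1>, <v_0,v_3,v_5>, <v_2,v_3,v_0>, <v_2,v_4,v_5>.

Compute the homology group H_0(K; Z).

Fix the vertex order v_0 < v_1 < v_2 < v_3 < v_4 < v_5 and write every simplex with vertices in increasing order. Then dim K = 2 and the simplices of K are:

  0-simplices (6): [v_0], [v_1], [v_2], [v_3], [v_4], [v_5]
  1-simplices (12): [v_0,v_1], [v_0,v_2], [v_0,v_3], [v_0,v_5], [v_1,v_2], [v_1,v_5], [v_2,v_3], [v_2,v_4], [v_2,v_5], [v_3,v_4], [v_3,v_5], [v_4,v_5]
  2-simplices (6): [v_0,v_1,v_2], [v_0,v_2,v_3], [v_0,v_3,v_5], [v_1,v_2,v_5], [v_2,v_4,v_5], [v_3,v_4,v_5]

so the chain groups are C_0 ≅ Z^6, C_1 ≅ Z^12, C_2 ≅ Z^6.

∂_1: C_1 → C_0 maps an edge to its endpoints' difference, ∂[p,q] = q − p. For instance
  ∂[v_0,v_2] = [v_2] − [v_0].
The resulting 6×12 matrix has rank 5, and its Smith normal form has invariant factors (1,1,1,1,1).

∂_2: C_2 → C_1 sends each 2-simplex [p,q,r] to [q,r] − [p,r] + [p,q]. For instance
  ∂[v_0,v_3,v_5] = [v_3,v_5] − [v_0,v_5] + [v_0,v_3],
  ∂[v_0,v_1,v_2] = [v_1,v_2] − [v_0,v_2] + [v_0,v_1].
The resulting 12×6 matrix has rank 6, and its Smith normal form has invariant factors (1,1,1,1,1,1).

Computing H_k = (kernel of ∂_k) / (image of ∂_{k+1}):

  H_0: rank C_0 − rank ∂_1 = 6 − 5 = 1, and the invariant factors of ∂_1 are all 1, so H_0 = Z.

H_0 = Z.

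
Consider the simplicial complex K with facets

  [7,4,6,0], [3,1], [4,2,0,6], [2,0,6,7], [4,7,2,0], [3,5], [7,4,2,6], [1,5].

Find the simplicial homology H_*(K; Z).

H_0 ≅ Z^2,  H_1 ≅ Z,  H_2 = 0,  H_3 ≅ Z.

K has 8 vertices, 13 edges, 10 triangles, 5 3-simplices.
rank ∂_0 = 0, rank ∂_1 = 6 ⇒ b_0 = 8 − 0 − 6 = 2; all invariant factors of ∂_1 are 1 so no torsion. So H_0 ≅ Z^2.
rank ∂_1 = 6, rank ∂_2 = 6 ⇒ b_1 = 13 − 6 − 6 = 1; all invariant factors of ∂_2 are 1 so no torsion. So H_1 ≅ Z.
rank ∂_2 = 6, rank ∂_3 = 4 ⇒ b_2 = 10 − 6 − 4 = 0; all invariant factors of ∂_3 are 1 so no torsion. So H_2 ≅ 0.
rank ∂_3 = 4, rank ∂_4 = 0 ⇒ b_3 = 5 − 4 − 0 = 1. So H_3 ≅ Z.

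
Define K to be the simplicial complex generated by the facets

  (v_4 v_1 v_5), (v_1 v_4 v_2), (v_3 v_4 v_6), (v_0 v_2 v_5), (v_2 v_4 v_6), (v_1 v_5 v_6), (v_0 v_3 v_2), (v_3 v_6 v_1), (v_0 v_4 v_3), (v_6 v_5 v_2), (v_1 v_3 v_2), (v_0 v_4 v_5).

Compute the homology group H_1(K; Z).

Order the vertices as v_0 < v_1 < v_2 < v_3 < v_4 < v_5 < v_6. Listing each simplex with vertices in this order, K has dimension 2 with simplices:

  0-simplices (7): [v_0], [v_1], [v_2], [v_3], [v_4], [v_5], [v_6]
  1-simplices (18): (18 of them)
  2-simplices (12): (12 of them)

giving chain groups C_0 ≅ Z^7, C_1 ≅ Z^18, C_2 ≅ Z^12.

The boundary map ∂_1: C_1 → C_0 maps an edge to its endpoints' difference, ∂[p,q] = q − p.
This gives a 7×18 integer matrix of rank 6; reducing to Smith normal form yields diagonal entries (1,1,1,1,1,1).

The boundary map ∂_2: C_2 → C_1 maps a triangle to the signed sum of its edges. For instance
  ∂[v_0,v_2,v_5] = [v_2,v_5] − [v_0,v_5] + [v_0,v_2],
  ∂[v_1,v_3,v_6] = [v_3,v_6] − [v_1,v_6] + [v_1,v_3].
As a 18×12 matrix over Z this has rank 12, with invariant factors (1,1,1,1,1,1,1,1,1,1,1,2).

Reading off H_k = ker ∂_k / im ∂_{k+1}:

  H_1: rank ker ∂_1 − rank ∂_2 = (18 − 6) − 12 = 0, and ∂_2 has invariant factor 2 > 1, so H_1 ≅ Z_2.

H_1 = Z_2.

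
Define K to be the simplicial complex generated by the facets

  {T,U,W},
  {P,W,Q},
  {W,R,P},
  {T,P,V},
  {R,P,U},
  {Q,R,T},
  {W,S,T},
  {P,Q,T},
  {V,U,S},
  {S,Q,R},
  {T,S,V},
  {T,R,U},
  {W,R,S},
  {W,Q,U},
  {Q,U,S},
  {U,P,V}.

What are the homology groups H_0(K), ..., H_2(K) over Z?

K has 8 vertices, 24 edges, 16 triangles.
rank ∂_0 = 0, rank ∂_1 = 7 ⇒ b_0 = 8 − 0 − 7 = 1; all invariant factors of ∂_1 are 1 so no torsion. So H_0 ≅ Z.
rank ∂_1 = 7, rank ∂_2 = 15 ⇒ b_1 = 24 − 7 − 15 = 2; all invariant factors of ∂_2 are 1 so no torsion. So H_1 ≅ Z^2.
rank ∂_2 = 15, rank ∂_3 = 0 ⇒ b_2 = 16 − 15 − 0 = 1. So H_2 ≅ Z.

H_0 = Z,  H_1 = Z^2,  H_2 = Z.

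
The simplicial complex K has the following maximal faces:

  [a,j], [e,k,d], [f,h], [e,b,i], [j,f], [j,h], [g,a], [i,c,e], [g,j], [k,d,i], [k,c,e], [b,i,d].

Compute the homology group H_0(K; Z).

H_0 = Z^2.

Take the total order a < b < c < d < e < f < g < h < i < j < k on the vertex set. Then K (dimension 2) consists of the simplices:

  0-simplices (11): a, b, c, d, e, f, g, h, i, j, k
  1-simplices (18): ag, aj, bd, be, bi, ce, ci, ck, de, di, dk, ei, ek, fh, fj, gj, hj, ik
  2-simplices (6): bdi, bei, cei, cek, dek, dik

Hence C_0 ≅ Z^11, C_1 ≅ Z^18, C_2 ≅ Z^6.

The boundary map ∂_1: C_1 → C_0 sends each edge [p,q] (with p < q) to q − p. For instance
  ∂ei = i − e.
The 11×18 boundary matrix has rank 9 and Smith normal form diag(1,1,1,1,1,1,1,1,1).

Boundary ∂_2: C_2 → C_1 acts by ∂[p,q,r] = [q,r] − [p,r] + [p,q]. For instance
  ∂cei = ei − ci + ce,
  ∂dik = ik − dk + di.
The 18×6 boundary matrix has rank 6 and Smith normal form diag(1,1,1,1,1,1).

Computing H_k = (kernel of ∂_k) / (image of ∂_{k+1}):

  H_0: rank C_0 − rank ∂_1 = 11 − 9 = 2, and the invariant factors of ∂_1 are all 1, so H_0 ≅ Z^2.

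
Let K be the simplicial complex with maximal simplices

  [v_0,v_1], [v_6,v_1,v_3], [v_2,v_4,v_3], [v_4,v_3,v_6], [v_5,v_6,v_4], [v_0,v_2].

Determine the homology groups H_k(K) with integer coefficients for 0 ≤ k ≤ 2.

H_0 = Z,  H_1 = Z,  H_2 = 0.

Fix the vertex order v_0 < v_1 < v_2 < v_3 < v_4 < v_5 < v_6 and write every simplex with vertices in increasing order. Then dim K = 2 and the simplices of K are:

  0-simplices (7): [v_0], [v_1], [v_2], [v_3], [v_4], [v_5], [v_6]
  1-simplices (11): [v_0,v_1], [v_0,v_2], [v_1,v_3], [v_1,v_6], [v_2,v_3], [v_2,v_4], [v_3,v_4], [v_3,v_6], [v_4,v_5], [v_4,v_6], [v_5,v_6]
  2-simplices (4): [v_1,v_3,v_6], [v_2,v_3,v_4], [v_3,v_4,v_6], [v_4,v_5,v_6]

giving chain groups C_0 ≅ Z^7, C_1 ≅ Z^11, C_2 ≅ Z^4.

Boundary ∂_1: C_1 → C_0 is given by ∂[p,q] = [q] − [p].
The 7×11 boundary matrix has rank 6 and Smith normal form diag(1,1,1,1,1,1).

Boundary ∂_2: C_2 → C_1 maps a triangle to the signed sum of its edges. For instance
  ∂[v_2,v_3,v_4] = [v_3,v_4] − [v_2,v_4] + [v_2,v_3],
  ∂[v_4,v_5,v_6] = [v_5,v_6] − [v_4,v_6] + [v_4,v_5].
As a 11×4 matrix over Z this has rank 4, with invariant factors (1,1,1,1).

Reading off H_k = ker ∂_k / im ∂_{k+1}:

  H_0: rank C_0 − rank ∂_1 = 7 − 6 = 1, and the invariant factors of ∂_1 are all 1, so H_0 ≅ Z.
  H_1: rank ker ∂_1 − rank ∂_2 = (11 − 6) − 4 = 1, and the invariant factors of ∂_2 are all 1, so H_1 ≅ Z.
  H_2: rank ker ∂_2 − rank ∂_3 = (4 − 4) − 0 = 0, and there is no ∂_3, so H_2 ≅ 0.

As a check, the Euler characteristic is 7 − 11 + 4 = 0, which agrees with 1 − 1 + 0 = 0.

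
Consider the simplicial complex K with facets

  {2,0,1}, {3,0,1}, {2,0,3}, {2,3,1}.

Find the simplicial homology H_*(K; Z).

H_0 ≅ Z,  H_1 = 0,  H_2 ≅ Z.

Fix the vertex order 0 < 1 < 2 < 3 and write every simplex with vertices in increasing order. Then dim K = 2 and the simplices of K are:

  0-simplices (4): [0], [1], [2], [3]
  1-simplices (6): [0,1], [0,2], [0,3], [1,2], [1,3], [2,3]
  2-simplices (4): [0,1,2], [0,1,3], [0,2,3], [1,2,3]

giving chain groups C_0 ≅ Z^4, C_1 ≅ Z^6, C_2 ≅ Z^4.

Boundary ∂_1: C_1 → C_0 maps an edge to its endpoints' difference, ∂[p,q] = q − p. For instance
  ∂[2,3] = [3] − [2].
As a 4×6 matrix over Z this has rank 3, with invariant factors (1,1,1).

∂_2: C_2 → C_1 sends each 2-simplex [p,q,r] to [q,r] − [p,r] + [p,q]. For instance
  ∂[1,2,3] = [2,3] − [1,3] + [1,2],
  ∂[0,1,3] = [1,3] − [0,3] + [0,1].
As a 6×4 matrix over Z this has rank 3, with invariant factors (1,1,1).

Reading off H_k = ker ∂_k / im ∂_{k+1}:

  H_0: rank C_0 − rank ∂_1 = 4 − 3 = 1, and the invariant factors of ∂_1 are all 1, so H_0 = Z.
  H_1: rank ker ∂_1 − rank ∂_2 = (6 − 3) − 3 = 0, and the invariant factors of ∂_2 are all 1, so H_1 = 0.
  H_2: rank ker ∂_2 − rank ∂_3 = (4 − 3) − 0 = 1, and there is no ∂_3, so H_2 = Z.

As a check, the Euler characteristic is 4 − 6 + 4 = 2, which agrees with 1 − 0 + 1 = 2.
(K is a triangulation of the 2-sphere S^2.)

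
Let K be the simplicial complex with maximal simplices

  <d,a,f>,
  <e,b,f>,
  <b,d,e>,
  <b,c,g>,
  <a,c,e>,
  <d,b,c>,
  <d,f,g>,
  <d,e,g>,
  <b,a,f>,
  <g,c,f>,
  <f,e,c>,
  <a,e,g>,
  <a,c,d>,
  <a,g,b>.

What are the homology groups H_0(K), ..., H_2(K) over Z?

H_0 = Z,  H_1 = Z^2,  H_2 = Z.

Order the vertices as a < b < c < d < e < f < g. Listing each simplex with vertices in this order, K has dimension 2 with simplices:

  0-simplices (7): a, b, c, d, e, f, g
  1-simplices (21): ab, ac, ad, ae, af, ag, bc, bd, be, bf, bg, cd, ce, cf, cg, de, df, dg, ef, eg, fg
  2-simplices (14): abf, abg, acd, ace, adf, aeg, bcd, bcg, bde, bef, cef, cfg, deg, dfg

so the chain groups are C_0 ≅ Z^7, C_1 ≅ Z^21, C_2 ≅ Z^14.

Boundary ∂_1: C_1 → C_0 is given by ∂[p,q] = [q] − [p]. For instance
  ∂bc = c − b.
The 7×21 boundary matrix has rank 6 and Smith normal form diag(1,1,1,1,1,1).

Boundary ∂_2: C_2 → C_1 maps a triangle to the signed sum of its edges. For instance
  ∂bef = ef − bf + be,
  ∂ace = ce − ae + ac.
This gives a 21×14 integer matrix of rank 13; reducing to Smith normal form yields diagonal entries (1,1,1,1,1,1,1,1,1,1,1,1,1).

Reading off H_k = ker ∂_k / im ∂_{k+1}:

  H_0: rank C_0 − rank ∂_1 = 7 − 6 = 1, and the invariant factors of ∂_1 are all 1, so H_0 ≅ Z.
  H_1: rank ker ∂_1 − rank ∂_2 = (21 − 6) − 13 = 2, and the invariant factors of ∂_2 are all 1, so H_1 ≅ Z^2.
  H_2: rank ker ∂_2 − rank ∂_3 = (14 − 13) − 0 = 1, and there is no ∂_3, so H_2 ≅ Z.

(K is a triangulation of the torus T^2.)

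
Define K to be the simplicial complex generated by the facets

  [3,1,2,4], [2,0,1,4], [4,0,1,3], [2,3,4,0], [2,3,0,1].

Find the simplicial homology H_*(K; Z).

K has 5 vertices, 10 edges, 10 triangles, 5 3-simplices.
rank ∂_0 = 0, rank ∂_1 = 4 ⇒ b_0 = 5 − 0 − 4 = 1; all invariant factors of ∂_1 are 1 so no torsion. So H_0 = Z.
rank ∂_1 = 4, rank ∂_2 = 6 ⇒ b_1 = 10 − 4 − 6 = 0; all invariant factors of ∂_2 are 1 so no torsion. So H_1 = 0.
rank ∂_2 = 6, rank ∂_3 = 4 ⇒ b_2 = 10 − 6 − 4 = 0; all invariant factors of ∂_3 are 1 so no torsion. So H_2 = 0.
rank ∂_3 = 4, rank ∂_4 = 0 ⇒ b_3 = 5 − 4 − 0 = 1. So H_3 = Z.

H_0 = Z,  H_1 = 0,  H_2 = 0,  H_3 = Z.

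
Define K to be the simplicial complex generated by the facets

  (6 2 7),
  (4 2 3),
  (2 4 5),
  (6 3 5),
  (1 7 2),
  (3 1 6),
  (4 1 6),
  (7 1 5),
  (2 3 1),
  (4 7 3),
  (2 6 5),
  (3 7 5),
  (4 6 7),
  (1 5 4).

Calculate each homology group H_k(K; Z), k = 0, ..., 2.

Fix the vertex order 1 < 2 < 3 < 4 < 5 < 6 < 7 and write every simplex with vertices in increasing order. Then dim K = 2 and the simplices of K are:

  0-simplices (7): [1], [2], [3], [4], [5], [6], [7]
  1-simplices (21): [1,2], [1,3], [1,4], [1,5], [1,6], [1,7], [2,3], [2,4], [2,5], [2,6], [2,7], [3,4], [3,5], [3,6], [3,7], [4,5], [4,6], [4,7], [5,6], [5,7], [6,7]
  2-simplices (14): [1,2,3], [1,2,7], [1,3,6], [1,4,5], [1,4,6], [1,5,7], [2,3,4], [2,4,5], [2,5,6], [2,6,7], [3,4,7], [3,5,6], [3,5,7], [4,6,7]

so the chain groups are C_0 ≅ Z^7, C_1 ≅ Z^21, C_2 ≅ Z^14.

Boundary ∂_1: C_1 → C_0 is given by ∂[p,q] = [q] − [p].
This gives a 7×21 integer matrix of rank 6; reducing to Smith normal form yields diagonal entries (1,1,1,1,1,1).

∂_2: C_2 → C_1 acts by ∂[p,q,r] = [q,r] − [p,r] + [p,q]. For instance
  ∂[1,5,7] = [5,7] − [1,7] + [1,5],
  ∂[3,5,7] = [5,7] − [3,7] + [3,5].
As a 21×14 matrix over Z this has rank 13, with invariant factors (1,1,1,1,1,1,1,1,1,1,1,1,1).

Now H_k = ker ∂_k / im ∂_{k+1}, so:

  H_0: rank C_0 − rank ∂_1 = 7 − 6 = 1, and the invariant factors of ∂_1 are all 1, so H_0 = Z.
  H_1: rank ker ∂_1 − rank ∂_2 = (21 − 6) − 13 = 2, and the invariant factors of ∂_2 are all 1, so H_1 = Z^2.
  H_2: rank ker ∂_2 − rank ∂_3 = (14 − 13) − 0 = 1, and there is no ∂_3, so H_2 = Z.

As a check, the Euler characteristic is 7 − 21 + 14 = 0, which agrees with 1 − 2 + 1 = 0.

H_0 = Z,  H_1 = Z^2,  H_2 = Z.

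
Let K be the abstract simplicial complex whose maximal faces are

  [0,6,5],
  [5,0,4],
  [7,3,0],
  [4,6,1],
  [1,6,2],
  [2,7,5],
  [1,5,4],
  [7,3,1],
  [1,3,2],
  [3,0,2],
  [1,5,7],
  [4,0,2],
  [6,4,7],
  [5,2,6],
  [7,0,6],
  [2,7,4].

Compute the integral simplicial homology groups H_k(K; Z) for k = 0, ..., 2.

Take the total order 0 < 1 < 2 < 3 < 4 < 5 < 6 < 7 on the vertex set. Then K (dimension 2) consists of the simplices:

  0-simplices (8): [0], [1], [2], [3], [4], [5], [6], [7]
  1-simplices (24): (24 of them)
  2-simplices (16): [0,2,3], [0,2,4], [0,3,7], [0,4,5], [0,5,6], [0,6,7], [1,2,3], [1,2,6], [1,3,7], [1,4,5], [1,4,6], [1,5,7], [2,4,7], [2,5,6], [2,5,7], [4,6,7]

giving chain groups C_0 ≅ Z^8, C_1 ≅ Z^24, C_2 ≅ Z^16.

∂_1: C_1 → C_0 sends each edge [p,q] (with p < q) to q − p.
This gives a 8×24 integer matrix of rank 7; reducing to Smith normal form yields diagonal entries (1,1,1,1,1,1,1).

Boundary ∂_2: C_2 → C_1 acts by ∂[p,q,r] = [q,r] − [p,r] + [p,q]. For instance
  ∂[1,4,6] = [4,6] − [1,6] + [1,4],
  ∂[2,5,7] = [5,7] − [2,7] + [2,5].
The 24×16 boundary matrix has rank 15 and Smith normal form diag(1,1,1,1,1,1,1,1,1,1,1,1,1,1,1).

Computing H_k = (kernel of ∂_k) / (image of ∂_{k+1}):

  H_0: rank C_0 − rank ∂_1 = 8 − 7 = 1, and the invariant factors of ∂_1 are all 1, so H_0 ≅ Z.
  H_1: rank ker ∂_1 − rank ∂_2 = (24 − 7) − 15 = 2, and the invariant factors of ∂_2 are all 1, so H_1 ≅ Z^2.
  H_2: rank ker ∂_2 − rank ∂_3 = (16 − 15) − 0 = 1, and there is no ∂_3, so H_2 ≅ Z.

As a check, the Euler characteristic is 8 − 24 + 16 = 0, which agrees with 1 − 2 + 1 = 0.

H_0 ≅ Z,  H_1 ≅ Z^2,  H_2 ≅ Z.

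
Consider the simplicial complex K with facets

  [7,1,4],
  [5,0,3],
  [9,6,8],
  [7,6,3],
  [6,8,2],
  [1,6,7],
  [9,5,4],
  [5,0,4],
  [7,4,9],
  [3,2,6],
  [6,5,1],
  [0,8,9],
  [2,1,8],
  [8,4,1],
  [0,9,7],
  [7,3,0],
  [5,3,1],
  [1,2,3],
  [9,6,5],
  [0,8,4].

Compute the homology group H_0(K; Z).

Order the vertices as 0 < 1 < 2 < 3 < 4 < 5 < 6 < 7 < 8 < 9. Listing each simplex with vertices in this order, K has dimension 2 with simplices:

  0-simplices (10): [0], [1], [2], [3], [4], [5], [6], [7], [8], [9]
  1-simplices (30): (30 of them)
  2-simplices (20): (20 of them)

giving chain groups C_0 ≅ Z^10, C_1 ≅ Z^30, C_2 ≅ Z^20.

∂_1: C_1 → C_0 sends each edge [p,q] (with p < q) to q − p.
As a 10×30 matrix over Z this has rank 9, with invariant factors (1,1,1,1,1,1,1,1,1).

The boundary map ∂_2: C_2 → C_1 acts by ∂[p,q,r] = [q,r] − [p,r] + [p,q]. For instance
  ∂[1,2,3] = [2,3] − [1,3] + [1,2],
  ∂[1,2,8] = [2,8] − [1,8] + [1,2].
The resulting 30×20 matrix has rank 20, and its Smith normal form has invariant factors (1,1,1,1,1,1,1,1,1,1,1,1,1,1,1,1,1,1,1,2).

Computing H_k = (kernel of ∂_k) / (image of ∂_{k+1}):

  H_0: rank C_0 − rank ∂_1 = 10 − 9 = 1, and the invariant factors of ∂_1 are all 1, so H_0 = Z.

H_0 = Z.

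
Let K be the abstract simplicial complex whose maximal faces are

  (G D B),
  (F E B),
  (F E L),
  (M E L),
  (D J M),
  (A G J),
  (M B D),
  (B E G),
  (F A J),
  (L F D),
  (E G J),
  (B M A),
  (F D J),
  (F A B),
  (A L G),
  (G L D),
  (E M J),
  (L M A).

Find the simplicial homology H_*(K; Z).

Take the total order A < B < D < E < F < G < J < L < M on the vertex set. Then K (dimension 2) consists of the simplices:

  0-simplices (9): A, B, D, E, F, G, J, L, M
  1-simplices (27): AB, AF, AG, AJ, AL, AM, BD, BE, BF, BG, BM, DF, DG, DJ, DL, DM, EF, EG, EJ, EL, EM, FJ, FL, GJ, GL, JM, LM
  2-simplices (18): ABF, ABM, AFJ, AGJ, AGL, ALM, BDG, BDM, BEF, BEG, DFJ, DFL, DGL, DJM, EFL, EGJ, EJM, ELM

giving chain groups C_0 ≅ Z^9, C_1 ≅ Z^27, C_2 ≅ Z^18.

The boundary map ∂_1: C_1 → C_0 sends each edge [p,q] (with p < q) to q − p.
As a 9×27 matrix over Z this has rank 8, with invariant factors (1,1,1,1,1,1,1,1).

∂_2: C_2 → C_1 acts by ∂[p,q,r] = [q,r] − [p,r] + [p,q]. For instance
  ∂EGJ = GJ − EJ + EG,
  ∂ELM = LM − EM + EL.
This gives a 27×18 integer matrix of rank 17; reducing to Smith normal form yields diagonal entries (1,1,1,1,1,1,1,1,1,1,1,1,1,1,1,1,1).

Reading off H_k = ker ∂_k / im ∂_{k+1}:

  H_0: rank C_0 − rank ∂_1 = 9 − 8 = 1, and the invariant factors of ∂_1 are all 1, so H_0 ≅ Z.
  H_1: rank ker ∂_1 − rank ∂_2 = (27 − 8) − 17 = 2, and the invariant factors of ∂_2 are all 1, so H_1 ≅ Z^2.
  H_2: rank ker ∂_2 − rank ∂_3 = (18 − 17) − 0 = 1, and there is no ∂_3, so H_2 ≅ Z.

As a check, the Euler characteristic is 9 − 27 + 18 = 0, which agrees with 1 − 2 + 1 = 0.

H_0 = Z,  H_1 = Z^2,  H_2 = Z.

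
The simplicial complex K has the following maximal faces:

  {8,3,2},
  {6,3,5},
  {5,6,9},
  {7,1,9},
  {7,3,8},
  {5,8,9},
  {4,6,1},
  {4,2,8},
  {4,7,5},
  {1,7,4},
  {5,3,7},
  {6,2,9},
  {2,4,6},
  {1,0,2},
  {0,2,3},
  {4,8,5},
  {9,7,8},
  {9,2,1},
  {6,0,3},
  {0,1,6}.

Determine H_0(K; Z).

H_0 ≅ Z.

We work with the vertex ordering 0 < 1 < 2 < 3 < 4 < 5 < 6 < 7 < 8 < 9. The simplices of K, each written with vertices in increasing order, are:

  0-simplices (10): [0], [1], [2], [3], [4], [5], [6], [7], [8], [9]
  1-simplices (30): (30 of them)
  2-simplices (20): (20 of them)

Hence C_0 ≅ Z^10, C_1 ≅ Z^30, C_2 ≅ Z^20.

∂_1: C_1 → C_0 sends each edge [p,q] (with p < q) to q − p.
The resulting 10×30 matrix has rank 9, and its Smith normal form has invariant factors (1,1,1,1,1,1,1,1,1).

Boundary ∂_2: C_2 → C_1 acts by ∂[p,q,r] = [q,r] − [p,r] + [p,q]. For instance
  ∂[0,1,2] = [1,2] − [0,2] + [0,1],
  ∂[2,6,9] = [6,9] − [2,9] + [2,6].
The 30×20 boundary matrix has rank 20 and Smith normal form diag(1,1,1,1,1,1,1,1,1,1,1,1,1,1,1,1,1,1,1,2).

Reading off H_k = ker ∂_k / im ∂_{k+1}:

  H_0: rank C_0 − rank ∂_1 = 10 − 9 = 1, and the invariant factors of ∂_1 are all 1, so H_0 ≅ Z.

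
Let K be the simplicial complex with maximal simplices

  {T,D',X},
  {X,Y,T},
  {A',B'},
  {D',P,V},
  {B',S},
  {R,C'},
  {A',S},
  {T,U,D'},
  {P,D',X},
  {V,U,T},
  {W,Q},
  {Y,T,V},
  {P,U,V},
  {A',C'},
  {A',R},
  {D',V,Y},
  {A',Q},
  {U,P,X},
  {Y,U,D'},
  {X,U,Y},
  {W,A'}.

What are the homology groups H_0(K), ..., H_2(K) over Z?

Take the total order P < Q < R < S < T < U < V < W < X < Y < A' < B' < C' < D' on the vertex set. Then K (dimension 2) consists of the simplices:

  0-simplices (14): [P], [Q], [R], [S], [T], [U], [V], [W], [X], [Y], [A'], [B'], [C'], [D']
  1-simplices (27): (27 of them)
  2-simplices (12): [P,U,V], [P,U,X], [P,V,D'], [P,X,D'], [T,U,V], [T,U,D'], [T,V,Y], [T,X,Y], [T,X,D'], [U,X,Y], [U,Y,D'], [V,Y,D']

giving chain groups C_0 ≅ Z^14, C_1 ≅ Z^27, C_2 ≅ Z^12.

The boundary map ∂_1: C_1 → C_0 is given by ∂[p,q] = [q] − [p].
The resulting 14×27 matrix has rank 12, and its Smith normal form has invariant factors (1,1,1,1,1,1,1,1,1,1,1,1).

The boundary map ∂_2: C_2 → C_1 maps a triangle to the signed sum of its edges. For instance
  ∂[T,V,Y] = [V,Y] − [T,Y] + [T,V],
  ∂[U,Y,D'] = [Y,D'] − [U,D'] + [U,Y].
As a 27×12 matrix over Z this has rank 12, with invariant factors (1,1,1,1,1,1,1,1,1,1,1,2).

From H_k ≅ ker(∂_k) / im(∂_{k+1}) we obtain:

  H_0: rank C_0 − rank ∂_1 = 14 − 12 = 2, and the invariant factors of ∂_1 are all 1, so H_0 = Z^2.
  H_1: rank ker ∂_1 − rank ∂_2 = (27 − 12) − 12 = 3, and ∂_2 has invariant factor 2 > 1, so H_1 = Z^3 ⊕ Z_2.
  H_2: rank ker ∂_2 − rank ∂_3 = (12 − 12) − 0 = 0, and there is no ∂_3, so H_2 = 0.

As a check, the Euler characteristic is 14 − 27 + 12 = -1, which agrees with 2 − 3 + 0 = -1.

H_0 = Z^2,  H_1 = Z^3 ⊕ Z_2,  H_2 = 0.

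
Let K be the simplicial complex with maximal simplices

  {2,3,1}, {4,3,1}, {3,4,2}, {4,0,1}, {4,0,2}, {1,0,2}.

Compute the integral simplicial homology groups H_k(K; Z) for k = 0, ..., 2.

We work with the vertex ordering 0 < 1 < 2 < 3 < 4. The simplices of K, each written with vertices in increasing order, are:

  0-simplices (5): [0], [1], [2], [3], [4]
  1-simplices (9): [0,1], [0,2], [0,4], [1,2], [1,3], [1,4], [2,3], [2,4], [3,4]
  2-simplices (6): [0,1,2], [0,1,4], [0,2,4], [1,2,3], [1,3,4], [2,3,4]

giving chain groups C_0 ≅ Z^5, C_1 ≅ Z^9, C_2 ≅ Z^6.

Boundary ∂_1: C_1 → C_0 maps an edge to its endpoints' difference, ∂[p,q] = q − p. For instance
  ∂[1,3] = [3] − [1].
As a 5×9 matrix over Z this has rank 4, with invariant factors (1,1,1,1).

∂_2: C_2 → C_1 maps a triangle to the signed sum of its edges. For instance
  ∂[1,2,3] = [2,3] − [1,3] + [1,2],
  ∂[1,3,4] = [3,4] − [1,4] + [1,3].
This gives a 9×6 integer matrix of rank 5; reducing to Smith normal form yields diagonal entries (1,1,1,1,1).

Reading off H_k = ker ∂_k / im ∂_{k+1}:

  H_0: rank C_0 − rank ∂_1 = 5 − 4 = 1, and the invariant factors of ∂_1 are all 1, so H_0 = Z.
  H_1: rank ker ∂_1 − rank ∂_2 = (9 − 4) − 5 = 0, and the invariant factors of ∂_2 are all 1, so H_1 = 0.
  H_2: rank ker ∂_2 − rank ∂_3 = (6 − 5) − 0 = 1, and there is no ∂_3, so H_2 = Z.

(K is a triangulation of the 2-sphere S^2.)

H_0 = Z,  H_1 = 0,  H_2 = Z.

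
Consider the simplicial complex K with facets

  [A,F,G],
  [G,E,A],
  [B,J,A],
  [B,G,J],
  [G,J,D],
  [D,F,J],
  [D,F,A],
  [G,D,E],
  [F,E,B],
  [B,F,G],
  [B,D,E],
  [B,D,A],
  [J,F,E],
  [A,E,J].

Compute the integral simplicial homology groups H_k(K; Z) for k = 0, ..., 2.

Take the total order A < B < D < E < F < G < J on the vertex set. Then K (dimension 2) consists of the simplices:

  0-simplices (7): A, B, D, E, F, G, J
  1-simplices (21): AB, AD, AE, AF, AG, AJ, BD, BE, BF, BG, BJ, DE, DF, DG, DJ, EF, EG, EJ, FG, FJ, GJ
  2-simplices (14): ABD, ABJ, ADF, AEG, AEJ, AFG, BDE, BEF, BFG, BGJ, DEG, DFJ, DGJ, EFJ

Hence C_0 ≅ Z^7, C_1 ≅ Z^21, C_2 ≅ Z^14.

Boundary ∂_1: C_1 → C_0 maps an edge to its endpoints' difference, ∂[p,q] = q − p. For instance
  ∂BD = D − B.
The 7×21 boundary matrix has rank 6 and Smith normal form diag(1,1,1,1,1,1).

∂_2: C_2 → C_1 acts by ∂[p,q,r] = [q,r] − [p,r] + [p,q]. For instance
  ∂BFG = FG − BG + BF,
  ∂ADF = DF − AF + AD.
The resulting 21×14 matrix has rank 13, and its Smith normal form has invariant factors (1,1,1,1,1,1,1,1,1,1,1,1,1).

Computing H_k = (kernel of ∂_k) / (image of ∂_{k+1}):

  H_0: rank C_0 − rank ∂_1 = 7 − 6 = 1, and the invariant factors of ∂_1 are all 1, so H_0 = Z.
  H_1: rank ker ∂_1 − rank ∂_2 = (21 − 6) − 13 = 2, and the invariant factors of ∂_2 are all 1, so H_1 = Z^2.
  H_2: rank ker ∂_2 − rank ∂_3 = (14 − 13) − 0 = 1, and there is no ∂_3, so H_2 = Z.

As a check, the Euler characteristic is 7 − 21 + 14 = 0, which agrees with 1 − 2 + 1 = 0.

H_0 = Z,  H_1 = Z^2,  H_2 = Z.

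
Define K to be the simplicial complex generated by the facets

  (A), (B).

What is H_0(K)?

Order the vertices as A < B. Listing each simplex with vertices in this order, K has dimension 0 with simplices:

  0-simplices (2): A, B

so the chain groups are C_0 ≅ Z^2.

Computing H_k = (kernel of ∂_k) / (image of ∂_{k+1}):

  H_0: rank C_0 − rank ∂_1 = 2 − 0 = 2, and there is no ∂_1, so H_0 = Z^2.

(K is a triangulation of a set of 2 points.)

H_0 = Z^2.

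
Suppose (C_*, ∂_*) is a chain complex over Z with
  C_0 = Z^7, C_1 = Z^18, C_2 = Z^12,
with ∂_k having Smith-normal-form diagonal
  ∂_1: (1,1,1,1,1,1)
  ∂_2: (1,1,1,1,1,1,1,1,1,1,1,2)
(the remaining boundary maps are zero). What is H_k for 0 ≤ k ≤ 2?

H_0: b_0 = 7 − 0 − 6 = 1; torsion from ∂_1 factors > 1: none. So H_0 ≅ Z.
H_1: b_1 = 18 − 6 − 12 = 0; torsion from ∂_2 factors > 1: [2]. So H_1 ≅ Z/2Z.
H_2: b_2 = 12 − 12 − 0 = 0; torsion from ∂_3 factors > 1: none. So H_2 ≅ 0.

H_0 ≅ Z,  H_1 ≅ Z/2Z,  H_2 = 0.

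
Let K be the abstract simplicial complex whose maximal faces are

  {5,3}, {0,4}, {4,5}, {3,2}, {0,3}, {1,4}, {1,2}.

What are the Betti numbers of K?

Take the total order 0 < 1 < 2 < 3 < 4 < 5 on the vertex set. Then K (dimension 1) consists of the simplices:

  0-simplices (6): [0], [1], [2], [3], [4], [5]
  1-simplices (7): [0,3], [0,4], [1,2], [1,4], [2,3], [3,5], [4,5]

Hence C_0 ≅ Z^6, C_1 ≅ Z^7.

Boundary ∂_1: C_1 → C_0 is given by ∂[p,q] = [q] − [p]. For instance
  ∂[1,4] = [4] − [1].
The resulting 6×7 matrix has rank 5, and its Smith normal form has invariant factors (1,1,1,1,1).

From H_k ≅ ker(∂_k) / im(∂_{k+1}) we obtain:

  H_0: rank C_0 − rank ∂_1 = 6 − 5 = 1, and the invariant factors of ∂_1 are all 1, so H_0 ≅ Z.
  H_1: rank ker ∂_1 − rank ∂_2 = (7 − 5) − 0 = 2, and there is no ∂_2, so H_1 ≅ Z^2.

As a check, the Euler characteristic is 6 − 7 = -1, which agrees with 1 − 2 = -1.

Hence the Betti numbers are b_0 = 1, b_1 = 2.

b_0 = 1, b_1 = 2.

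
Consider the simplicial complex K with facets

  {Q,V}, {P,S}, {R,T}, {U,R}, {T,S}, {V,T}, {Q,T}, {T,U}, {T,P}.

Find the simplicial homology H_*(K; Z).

Take the total order P < Q < R < S < T < U < V on the vertex set. Then K (dimension 1) consists of the simplices:

  0-simplices (7): P, Q, R, S, T, U, V
  1-simplices (9): PS, PT, QT, QV, RT, RU, ST, TU, TV

Hence C_0 ≅ Z^7, C_1 ≅ Z^9.

Boundary ∂_1: C_1 → C_0 maps an edge to its endpoints' difference, ∂[p,q] = q − p.
As a 7×9 matrix over Z this has rank 6, with invariant factors (1,1,1,1,1,1).

Now H_k = ker ∂_k / im ∂_{k+1}, so:

  H_0: rank C_0 − rank ∂_1 = 7 − 6 = 1, and the invariant factors of ∂_1 are all 1, so H_0 ≅ Z.
  H_1: rank ker ∂_1 − rank ∂_2 = (9 − 6) − 0 = 3, and there is no ∂_2, so H_1 ≅ Z^3.

(K is a triangulation of a wedge of 3 circles.)

H_0 ≅ Z,  H_1 ≅ Z^3.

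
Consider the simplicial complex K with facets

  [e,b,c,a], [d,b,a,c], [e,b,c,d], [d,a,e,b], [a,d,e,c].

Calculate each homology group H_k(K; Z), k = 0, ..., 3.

H_0 = Z,  H_1 = 0,  H_2 = 0,  H_3 = Z.

We work with the vertex ordering a < b < c < d < e. The simplices of K, each written with vertices in increasing order, are:

  0-simplices (5): a, b, c, d, e
  1-simplices (10): ab, ac, ad, ae, bc, bd, be, cd, ce, de
  2-simplices (10): abc, abd, abe, acd, ace, ade, bcd, bce, bde, cde
  3-simplices (5): abcd, abce, abde, acde, bcde

giving chain groups C_0 ≅ Z^5, C_1 ≅ Z^10, C_2 ≅ Z^10, C_3 ≅ Z^5.

Boundary ∂_1: C_1 → C_0 maps an edge to its endpoints' difference, ∂[p,q] = q − p.
This gives a 5×10 integer matrix of rank 4; reducing to Smith normal form yields diagonal entries (1,1,1,1).

Boundary ∂_2: C_2 → C_1 maps a triangle to the signed sum of its edges. For instance
  ∂cde = de − ce + cd,
  ∂ace = ce − ae + ac.
This gives a 10×10 integer matrix of rank 6; reducing to Smith normal form yields diagonal entries (1,1,1,1,1,1).

∂_3: C_3 → C_2 sends each 3-simplex σ to the alternating sum Σ_i (−1)^i (σ with its i-th vertex removed). For instance
  ∂acde = cde − ade + ace − acd,
  ∂abce = bce − ace + abe − abc.
As a 10×5 matrix over Z this has rank 4, with invariant factors (1,1,1,1).

Now H_k = ker ∂_k / im ∂_{k+1}, so:

  H_0: rank C_0 − rank ∂_1 = 5 − 4 = 1, and the invariant factors of ∂_1 are all 1, so H_0 ≅ Z.
  H_1: rank ker ∂_1 − rank ∂_2 = (10 − 4) − 6 = 0, and the invariant factors of ∂_2 are all 1, so H_1 ≅ 0.
  H_2: rank ker ∂_2 − rank ∂_3 = (10 − 6) − 4 = 0, and the invariant factors of ∂_3 are all 1, so H_2 ≅ 0.
  H_3: rank ker ∂_3 − rank ∂_4 = (5 − 4) − 0 = 1, and there is no ∂_4, so H_3 ≅ Z.

As a check, the Euler characteristic is 5 − 10 + 10 − 5 = 0, which agrees with 1 − 0 + 0 − 1 = 0.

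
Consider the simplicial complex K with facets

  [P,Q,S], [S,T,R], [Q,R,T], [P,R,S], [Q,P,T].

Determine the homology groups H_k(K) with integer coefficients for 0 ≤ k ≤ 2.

We work with the vertex ordering P < Q < R < S < T. The simplices of K, each written with vertices in increasing order, are:

  0-simplices (5): P, Q, R, S, T
  1-simplices (10): PQ, PR, PS, PT, QR, QS, QT, RS, RT, ST
  2-simplices (5): PQS, PQT, PRS, QRT, RST

so the chain groups are C_0 ≅ Z^5, C_1 ≅ Z^10, C_2 ≅ Z^5.

∂_1: C_1 → C_0 sends each edge [p,q] (with p < q) to q − p.
The resulting 5×10 matrix has rank 4, and its Smith normal form has invariant factors (1,1,1,1).

∂_2: C_2 → C_1 sends each 2-simplex [p,q,r] to [q,r] − [p,r] + [p,q]. For instance
  ∂PRS = RS − PS + PR,
  ∂PQS = QS − PS + PQ.
The 10×5 boundary matrix has rank 5 and Smith normal form diag(1,1,1,1,1).

Now H_k = ker ∂_k / im ∂_{k+1}, so:

  H_0: rank C_0 − rank ∂_1 = 5 − 4 = 1, and the invariant factors of ∂_1 are all 1, so H_0 = Z.
  H_1: rank ker ∂_1 − rank ∂_2 = (10 − 4) − 5 = 1, and the invariant factors of ∂_2 are all 1, so H_1 = Z.
  H_2: rank ker ∂_2 − rank ∂_3 = (5 − 5) − 0 = 0, and there is no ∂_3, so H_2 = 0.

H_0 = Z,  H_1 = Z,  H_2 = 0.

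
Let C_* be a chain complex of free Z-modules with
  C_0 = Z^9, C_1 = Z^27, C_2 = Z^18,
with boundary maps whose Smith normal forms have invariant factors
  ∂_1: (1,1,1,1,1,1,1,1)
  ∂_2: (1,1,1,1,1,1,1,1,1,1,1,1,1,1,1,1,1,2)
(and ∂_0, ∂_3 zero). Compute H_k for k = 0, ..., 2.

H_0 ≅ Z,  H_1 ≅ Z ⊕ Z_2,  H_2 = 0.

H_0: b_0 = 9 − 0 − 8 = 1; torsion from ∂_1 factors > 1: none. So H_0 ≅ Z.
H_1: b_1 = 27 − 8 − 18 = 1; torsion from ∂_2 factors > 1: [2]. So H_1 ≅ Z ⊕ Z_2.
H_2: b_2 = 18 − 18 − 0 = 0; torsion from ∂_3 factors > 1: none. So H_2 ≅ 0.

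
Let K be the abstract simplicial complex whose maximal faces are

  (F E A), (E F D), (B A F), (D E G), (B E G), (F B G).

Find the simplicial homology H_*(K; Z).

H_0 ≅ Z,  H_1 ≅ Z,  H_2 = 0.

Fix the vertex order A < B < D < E < F < G and write every simplex with vertices in increasing order. Then dim K = 2 and the simplices of K are:

  0-simplices (6): A, B, D, E, F, G
  1-simplices (12): AB, AE, AF, BE, BF, BG, DE, DF, DG, EF, EG, FG
  2-simplices (6): ABF, AEF, BEG, BFG, DEF, DEG

giving chain groups C_0 ≅ Z^6, C_1 ≅ Z^12, C_2 ≅ Z^6.

Boundary ∂_1: C_1 → C_0 maps an edge to its endpoints' difference, ∂[p,q] = q − p.
The 6×12 boundary matrix has rank 5 and Smith normal form diag(1,1,1,1,1).

∂_2: C_2 → C_1 acts by ∂[p,q,r] = [q,r] − [p,r] + [p,q]. For instance
  ∂DEG = EG − DG + DE,
  ∂ABF = BF − AF + AB.
The 12×6 boundary matrix has rank 6 and Smith normal form diag(1,1,1,1,1,1).

From H_k ≅ ker(∂_k) / im(∂_{k+1}) we obtain:

  H_0: rank C_0 − rank ∂_1 = 6 − 5 = 1, and the invariant factors of ∂_1 are all 1, so H_0 ≅ Z.
  H_1: rank ker ∂_1 − rank ∂_2 = (12 − 5) − 6 = 1, and the invariant factors of ∂_2 are all 1, so H_1 ≅ Z.
  H_2: rank ker ∂_2 − rank ∂_3 = (6 − 6) − 0 = 0, and there is no ∂_3, so H_2 ≅ 0.

As a check, the Euler characteristic is 6 − 12 + 6 = 0, which agrees with 1 − 1 + 0 = 0.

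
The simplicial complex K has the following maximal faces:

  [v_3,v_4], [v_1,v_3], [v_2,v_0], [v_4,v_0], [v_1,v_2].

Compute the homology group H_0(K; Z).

Take the total order v_0 < v_1 < v_2 < v_3 < v_4 on the vertex set. Then K (dimension 1) consists of the simplices:

  0-simplices (5): [v_0], [v_1], [v_2], [v_3], [v_4]
  1-simplices (5): [v_0,v_2], [v_0,v_4], [v_1,v_2], [v_1,v_3], [v_3,v_4]

Hence C_0 ≅ Z^5, C_1 ≅ Z^5.

Boundary ∂_1: C_1 → C_0 is given by ∂[p,q] = [q] − [p]. For instance
  ∂[v_1,v_2] = [v_2] − [v_1].
This gives a 5×5 integer matrix of rank 4; reducing to Smith normal form yields diagonal entries (1,1,1,1).

From H_k ≅ ker(∂_k) / im(∂_{k+1}) we obtain:

  H_0: rank C_0 − rank ∂_1 = 5 − 4 = 1, and the invariant factors of ∂_1 are all 1, so H_0 = Z.

(K is a triangulation of the circle S^1.)

H_0 ≅ Z.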